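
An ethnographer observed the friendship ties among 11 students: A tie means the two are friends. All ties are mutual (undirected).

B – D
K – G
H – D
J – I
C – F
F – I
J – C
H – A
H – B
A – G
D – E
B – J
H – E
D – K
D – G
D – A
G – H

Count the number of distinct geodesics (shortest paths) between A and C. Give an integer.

The shortest distance is 4. The length-4 paths are: A–H–B–J–C; A–D–B–J–C.
That gives 2 distinct shortest paths.

2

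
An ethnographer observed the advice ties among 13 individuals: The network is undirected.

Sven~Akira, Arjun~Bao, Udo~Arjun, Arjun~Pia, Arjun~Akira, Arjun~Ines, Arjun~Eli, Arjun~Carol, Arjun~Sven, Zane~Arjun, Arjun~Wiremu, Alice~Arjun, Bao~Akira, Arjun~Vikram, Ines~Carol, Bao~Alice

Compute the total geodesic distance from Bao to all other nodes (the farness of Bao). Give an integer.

Distances from Bao: Akira:1, Alice:1, Arjun:1, Carol:2, Eli:2, Ines:2, Pia:2, Sven:2, Udo:2, Vikram:2, Wiremu:2, Zane:2.
Sum = 1 + 1 + 1 + 2 + 2 + 2 + 2 + 2 + 2 + 2 + 2 + 2 = 21.

21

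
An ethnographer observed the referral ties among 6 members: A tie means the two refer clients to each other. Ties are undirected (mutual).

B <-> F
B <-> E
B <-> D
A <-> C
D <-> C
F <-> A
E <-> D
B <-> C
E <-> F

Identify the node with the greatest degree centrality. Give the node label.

B

Degrees — A:2, B:4, C:3, D:3, E:3, F:3.
The maximum is 4, attained only by B.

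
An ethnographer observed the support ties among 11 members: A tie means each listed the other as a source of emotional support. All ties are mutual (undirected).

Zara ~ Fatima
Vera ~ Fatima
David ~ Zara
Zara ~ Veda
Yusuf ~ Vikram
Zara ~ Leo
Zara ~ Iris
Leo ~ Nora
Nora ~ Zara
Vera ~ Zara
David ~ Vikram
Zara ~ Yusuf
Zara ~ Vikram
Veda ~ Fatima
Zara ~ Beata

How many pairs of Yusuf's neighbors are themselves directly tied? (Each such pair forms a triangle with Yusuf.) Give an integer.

1

Yusuf's neighbors: Vikram and Zara.
Neighbor pairs that are themselves tied: Yusuf–Vikram–Zara. Each forms one triangle with Yusuf, for 1 in total.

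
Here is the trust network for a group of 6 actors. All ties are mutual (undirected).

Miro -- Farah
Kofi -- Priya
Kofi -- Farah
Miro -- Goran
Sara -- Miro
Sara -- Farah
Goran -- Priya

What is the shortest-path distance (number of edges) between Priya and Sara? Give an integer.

3

One shortest route is Priya – Kofi – Farah – Sara, which uses 3 edges, and at distance 2 from Priya we only reach {Farah, Miro}, which does not include Sara. So d(Priya,Sara) = 3.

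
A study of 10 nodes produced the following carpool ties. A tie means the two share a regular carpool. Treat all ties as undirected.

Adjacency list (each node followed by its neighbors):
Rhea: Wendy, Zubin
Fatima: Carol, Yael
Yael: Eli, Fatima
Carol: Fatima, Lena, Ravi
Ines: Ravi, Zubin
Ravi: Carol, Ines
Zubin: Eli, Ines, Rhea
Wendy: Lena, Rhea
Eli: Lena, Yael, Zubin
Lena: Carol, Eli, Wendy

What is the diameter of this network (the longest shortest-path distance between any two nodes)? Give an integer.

4

Eccentricity of each node (its greatest distance to any other): Carol:3, Eli:3, Fatima:4, Ines:3, Lena:3, Ravi:3, Rhea:4, Wendy:3, Yael:3, Zubin:3.
The maximum eccentricity is 4, realized for instance by the pair Fatima–Rhea via Fatima – Carol – Lena – Wendy – Rhea. So the diameter is 4.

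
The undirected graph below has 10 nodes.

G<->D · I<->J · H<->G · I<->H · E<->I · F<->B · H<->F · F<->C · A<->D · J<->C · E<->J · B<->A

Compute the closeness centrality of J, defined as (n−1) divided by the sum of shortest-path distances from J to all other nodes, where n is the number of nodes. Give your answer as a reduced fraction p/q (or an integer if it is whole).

3/7

Distances from J: A:4, B:3, C:1, D:4, E:1, F:2, G:3, H:2, I:1. Sum = 21.
n = 10, so closeness = 9/21 = 3/7.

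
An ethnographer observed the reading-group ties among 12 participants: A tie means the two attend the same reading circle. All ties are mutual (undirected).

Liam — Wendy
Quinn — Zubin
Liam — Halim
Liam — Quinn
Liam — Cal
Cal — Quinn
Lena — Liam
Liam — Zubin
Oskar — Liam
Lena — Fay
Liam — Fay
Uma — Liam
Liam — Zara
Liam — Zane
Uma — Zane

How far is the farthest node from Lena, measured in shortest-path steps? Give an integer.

2

Distances from Lena: Cal:2, Fay:1, Halim:2, Liam:1, Oskar:2, Quinn:2, Uma:2, Wendy:2, Zane:2, Zara:2, Zubin:2.
The largest is 2 (to Oskar, Zara, Cal, Zubin, Zane, Uma, Wendy, Quinn, and Halim), so the eccentricity of Lena is 2.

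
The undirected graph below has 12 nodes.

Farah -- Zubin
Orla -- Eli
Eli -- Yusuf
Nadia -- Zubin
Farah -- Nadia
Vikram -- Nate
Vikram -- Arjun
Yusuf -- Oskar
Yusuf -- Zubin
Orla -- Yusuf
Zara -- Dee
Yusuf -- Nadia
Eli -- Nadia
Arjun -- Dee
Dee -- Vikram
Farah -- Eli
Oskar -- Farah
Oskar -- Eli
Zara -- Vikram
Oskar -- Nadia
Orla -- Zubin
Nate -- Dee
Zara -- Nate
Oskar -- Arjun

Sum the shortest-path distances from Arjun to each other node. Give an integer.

21

Distances from Arjun: Dee:1, Eli:2, Farah:2, Nadia:2, Nate:2, Orla:3, Oskar:1, Vikram:1, Yusuf:2, Zara:2, Zubin:3.
Sum = 1 + 2 + 2 + 2 + 2 + 3 + 1 + 1 + 2 + 2 + 3 = 21.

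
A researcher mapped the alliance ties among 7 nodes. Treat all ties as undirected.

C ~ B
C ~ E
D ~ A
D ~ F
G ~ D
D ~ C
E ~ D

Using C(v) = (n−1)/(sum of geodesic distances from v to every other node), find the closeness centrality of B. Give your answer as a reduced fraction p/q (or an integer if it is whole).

Distances from B: A:3, C:1, D:2, E:2, F:3, G:3. Sum = 14.
n = 7, so closeness = 6/14 = 3/7.

3/7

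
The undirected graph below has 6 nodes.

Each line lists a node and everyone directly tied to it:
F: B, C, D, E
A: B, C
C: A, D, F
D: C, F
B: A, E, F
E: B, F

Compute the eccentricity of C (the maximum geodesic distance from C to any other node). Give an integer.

Distances from C: A:1, B:2, D:1, E:2, F:1.
The largest is 2 (to B and E), so the eccentricity of C is 2.

2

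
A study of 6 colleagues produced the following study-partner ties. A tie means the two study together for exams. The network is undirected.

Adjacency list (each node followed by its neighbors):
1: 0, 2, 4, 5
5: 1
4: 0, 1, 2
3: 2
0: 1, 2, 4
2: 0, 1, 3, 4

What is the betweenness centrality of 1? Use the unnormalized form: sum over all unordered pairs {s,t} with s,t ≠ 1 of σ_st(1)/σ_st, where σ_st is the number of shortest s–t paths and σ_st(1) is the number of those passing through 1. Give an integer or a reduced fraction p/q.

4

Pairs whose geodesics pass through 1 — 4–5: 1; 2–5: 1; 0–5: 1; 5–3: 1.
All other pairs contribute 0.
Summing the contributions gives betweenness(1) = 4.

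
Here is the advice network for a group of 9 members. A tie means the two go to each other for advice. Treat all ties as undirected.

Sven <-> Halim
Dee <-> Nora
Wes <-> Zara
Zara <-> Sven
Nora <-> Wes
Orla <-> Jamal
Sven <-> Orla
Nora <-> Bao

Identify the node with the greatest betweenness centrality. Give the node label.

Sven

Unnormalized betweenness of each node: Bao:0, Dee:0, Halim:0, Jamal:0, Nora:13, Orla:7, Sven:17, Wes:15, Zara:16.
Sven has the largest value, 17, making it the main broker — the node through which the most shortest paths run.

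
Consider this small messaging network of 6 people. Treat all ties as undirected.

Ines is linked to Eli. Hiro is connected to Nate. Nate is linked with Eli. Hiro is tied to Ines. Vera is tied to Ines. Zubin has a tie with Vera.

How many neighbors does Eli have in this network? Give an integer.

Eli is directly tied to Ines and Nate. That is 2 neighbors, so the degree of Eli is 2.

2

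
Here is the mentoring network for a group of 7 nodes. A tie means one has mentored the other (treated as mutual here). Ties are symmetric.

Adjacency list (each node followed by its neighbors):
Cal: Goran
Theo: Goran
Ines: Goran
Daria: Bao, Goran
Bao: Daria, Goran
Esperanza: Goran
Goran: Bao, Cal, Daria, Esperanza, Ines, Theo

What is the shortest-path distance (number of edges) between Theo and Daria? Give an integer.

One shortest route is Theo – Goran – Daria, which uses 2 edges, and Theo and Daria are not directly tied, so nothing shorter exists. So d(Theo,Daria) = 2.

2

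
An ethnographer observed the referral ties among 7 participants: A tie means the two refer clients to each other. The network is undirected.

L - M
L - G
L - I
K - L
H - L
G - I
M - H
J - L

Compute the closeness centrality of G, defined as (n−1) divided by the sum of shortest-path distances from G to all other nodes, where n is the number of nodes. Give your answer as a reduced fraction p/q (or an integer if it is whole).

3/5

Distances from G: H:2, I:1, J:2, K:2, L:1, M:2. Sum = 10.
n = 7, so closeness = 6/10 = 3/5.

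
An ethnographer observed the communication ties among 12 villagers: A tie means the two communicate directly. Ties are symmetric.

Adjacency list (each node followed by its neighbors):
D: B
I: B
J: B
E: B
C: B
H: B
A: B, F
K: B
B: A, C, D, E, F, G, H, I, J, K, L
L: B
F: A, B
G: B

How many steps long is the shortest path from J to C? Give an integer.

2

One shortest route is J – B – C, which uses 2 edges, and J and C are not directly tied, so nothing shorter exists. So d(J,C) = 2.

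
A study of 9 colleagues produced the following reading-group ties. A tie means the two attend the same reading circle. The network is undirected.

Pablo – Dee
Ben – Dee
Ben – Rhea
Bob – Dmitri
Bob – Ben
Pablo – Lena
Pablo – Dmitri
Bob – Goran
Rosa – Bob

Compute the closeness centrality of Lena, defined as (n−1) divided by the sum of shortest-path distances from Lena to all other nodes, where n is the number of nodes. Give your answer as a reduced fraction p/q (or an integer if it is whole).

8/23

Distances from Lena: Ben:3, Bob:3, Dee:2, Dmitri:2, Goran:4, Pablo:1, Rhea:4, Rosa:4. Sum = 23.
n = 9, so closeness = 8/23.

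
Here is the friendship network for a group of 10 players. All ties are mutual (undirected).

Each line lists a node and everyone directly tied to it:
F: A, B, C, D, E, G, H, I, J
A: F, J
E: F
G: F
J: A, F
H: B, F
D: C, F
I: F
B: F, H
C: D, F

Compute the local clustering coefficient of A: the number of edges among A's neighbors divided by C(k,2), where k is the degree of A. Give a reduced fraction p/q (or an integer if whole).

A's neighbors: F and J (k = 2).
Possible neighbor pairs: C(2,2) = 1. Edges among them: F–J → e = 1.
Clustering(A) = 1/1.

1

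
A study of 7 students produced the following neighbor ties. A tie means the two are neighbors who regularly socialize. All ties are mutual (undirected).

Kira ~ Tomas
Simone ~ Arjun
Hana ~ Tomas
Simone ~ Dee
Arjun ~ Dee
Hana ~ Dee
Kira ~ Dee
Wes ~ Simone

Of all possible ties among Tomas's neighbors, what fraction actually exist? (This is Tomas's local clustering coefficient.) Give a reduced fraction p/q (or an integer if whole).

Tomas's neighbors: Hana and Kira (k = 2).
Possible neighbor pairs: C(2,2) = 1. Edges among them: none → e = 0.
Clustering(Tomas) = 0/1.

0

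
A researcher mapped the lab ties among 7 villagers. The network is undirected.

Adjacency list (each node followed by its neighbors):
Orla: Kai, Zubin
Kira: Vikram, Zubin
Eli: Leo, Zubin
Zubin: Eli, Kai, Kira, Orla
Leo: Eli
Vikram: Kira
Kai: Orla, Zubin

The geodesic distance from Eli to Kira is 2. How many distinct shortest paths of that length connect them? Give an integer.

1

The shortest distance is 2, and the only length-2 path is Eli–Zubin–Kira. So there is exactly 1 shortest path.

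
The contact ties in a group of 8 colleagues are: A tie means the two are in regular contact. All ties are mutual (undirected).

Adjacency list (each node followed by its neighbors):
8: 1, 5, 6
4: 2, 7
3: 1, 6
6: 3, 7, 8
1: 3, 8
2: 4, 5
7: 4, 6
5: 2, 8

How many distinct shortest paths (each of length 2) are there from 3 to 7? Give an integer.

The shortest distance is 2, and the only length-2 path is 3–6–7. So there is exactly 1 shortest path.

1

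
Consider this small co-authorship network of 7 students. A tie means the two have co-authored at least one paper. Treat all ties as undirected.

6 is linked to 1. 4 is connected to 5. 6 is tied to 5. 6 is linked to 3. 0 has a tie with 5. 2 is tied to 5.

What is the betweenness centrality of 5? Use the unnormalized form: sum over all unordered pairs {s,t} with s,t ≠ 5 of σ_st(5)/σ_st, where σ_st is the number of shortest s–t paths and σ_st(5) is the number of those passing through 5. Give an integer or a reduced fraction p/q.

Pairs whose geodesics pass through 5 — 1–0: 1; 1–2: 1; 1–4: 1; 3–0: 1; 3–2: 1; 3–4: 1; 6–0: 1; 6–2: 1; 6–4: 1; 0–2: 1; 0–4: 1; 2–4: 1.
All other pairs contribute 0.
Summing the contributions gives betweenness(5) = 12.

12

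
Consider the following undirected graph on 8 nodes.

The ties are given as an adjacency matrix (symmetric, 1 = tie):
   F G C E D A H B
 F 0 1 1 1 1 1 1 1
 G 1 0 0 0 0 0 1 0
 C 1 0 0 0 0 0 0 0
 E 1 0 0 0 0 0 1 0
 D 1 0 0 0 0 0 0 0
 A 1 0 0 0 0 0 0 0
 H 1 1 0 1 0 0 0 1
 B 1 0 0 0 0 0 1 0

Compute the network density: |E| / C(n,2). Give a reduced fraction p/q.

There are 10 edges and 8 nodes, so the maximum possible is C(8,2) = 28.
Density = 10/28 = 5/14.

5/14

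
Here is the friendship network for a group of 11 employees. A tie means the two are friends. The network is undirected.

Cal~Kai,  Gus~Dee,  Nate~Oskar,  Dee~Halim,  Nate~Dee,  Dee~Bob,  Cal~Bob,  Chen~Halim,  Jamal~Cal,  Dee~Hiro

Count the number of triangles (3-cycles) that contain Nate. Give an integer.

0

Nate's neighbors are Dee and Oskar, but none of them are tied to each other, so no triangle contains Nate.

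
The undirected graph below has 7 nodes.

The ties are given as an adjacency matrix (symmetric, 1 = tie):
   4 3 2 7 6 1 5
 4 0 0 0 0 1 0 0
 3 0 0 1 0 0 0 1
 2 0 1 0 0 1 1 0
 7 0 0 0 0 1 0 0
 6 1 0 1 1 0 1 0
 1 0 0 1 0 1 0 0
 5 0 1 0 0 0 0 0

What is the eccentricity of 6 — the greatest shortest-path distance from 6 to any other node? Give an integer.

Distances from 6: 1:1, 2:1, 3:2, 4:1, 5:3, 7:1.
The largest is 3 (to 5), so the eccentricity of 6 is 3.

3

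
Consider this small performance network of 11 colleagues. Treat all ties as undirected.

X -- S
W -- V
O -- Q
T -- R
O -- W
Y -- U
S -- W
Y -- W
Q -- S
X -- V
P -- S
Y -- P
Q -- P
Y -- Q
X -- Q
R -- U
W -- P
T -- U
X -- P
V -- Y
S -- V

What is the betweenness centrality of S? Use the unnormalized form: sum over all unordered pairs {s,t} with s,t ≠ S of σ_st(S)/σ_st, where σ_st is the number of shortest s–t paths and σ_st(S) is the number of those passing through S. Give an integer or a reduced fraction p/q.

7/6

Pairs whose geodesics pass through S — X–W: 1/3; V–Q: 1/3; V–P: 1/4; Q–W: 1/4.
All other pairs contribute 0.
Summing the contributions gives betweenness(S) = 7/6.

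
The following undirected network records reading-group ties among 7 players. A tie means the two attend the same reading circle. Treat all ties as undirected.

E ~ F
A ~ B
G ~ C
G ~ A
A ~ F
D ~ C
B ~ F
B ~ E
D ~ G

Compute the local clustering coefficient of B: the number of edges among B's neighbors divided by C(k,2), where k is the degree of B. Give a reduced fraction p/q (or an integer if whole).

2/3

B's neighbors: A, E, and F (k = 3).
Possible neighbor pairs: C(3,2) = 3. Edges among them: A–F, E–F → e = 2.
Clustering(B) = 2/3.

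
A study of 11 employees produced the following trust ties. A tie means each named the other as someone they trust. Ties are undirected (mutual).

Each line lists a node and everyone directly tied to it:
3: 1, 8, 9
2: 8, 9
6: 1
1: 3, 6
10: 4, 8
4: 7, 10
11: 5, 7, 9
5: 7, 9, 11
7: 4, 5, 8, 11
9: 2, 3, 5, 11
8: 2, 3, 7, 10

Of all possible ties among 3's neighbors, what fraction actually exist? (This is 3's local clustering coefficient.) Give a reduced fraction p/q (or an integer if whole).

3's neighbors: 1, 8, and 9 (k = 3).
Possible neighbor pairs: C(3,2) = 3. Edges among them: none → e = 0.
Clustering(3) = 0/3 = 0.

0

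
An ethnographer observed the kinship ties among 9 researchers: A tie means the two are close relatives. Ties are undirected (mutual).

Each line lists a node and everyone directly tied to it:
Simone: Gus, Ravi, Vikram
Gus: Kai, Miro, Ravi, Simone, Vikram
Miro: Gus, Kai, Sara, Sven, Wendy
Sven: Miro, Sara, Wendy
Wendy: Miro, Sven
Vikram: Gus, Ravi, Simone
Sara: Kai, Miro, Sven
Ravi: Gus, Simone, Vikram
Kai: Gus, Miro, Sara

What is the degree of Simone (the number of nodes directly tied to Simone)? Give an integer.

Simone is directly tied to Gus, Ravi, and Vikram. That is 3 neighbors, so the degree of Simone is 3.

3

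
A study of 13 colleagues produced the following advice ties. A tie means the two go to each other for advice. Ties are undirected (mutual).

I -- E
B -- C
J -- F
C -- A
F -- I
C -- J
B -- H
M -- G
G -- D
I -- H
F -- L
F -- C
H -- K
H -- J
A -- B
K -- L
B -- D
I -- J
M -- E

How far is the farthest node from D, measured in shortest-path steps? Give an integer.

4

Distances from D: A:2, B:1, C:2, E:3, F:3, G:1, H:2, I:3, J:3, K:3, L:4, M:2.
The largest is 4 (to L), so the eccentricity of D is 4.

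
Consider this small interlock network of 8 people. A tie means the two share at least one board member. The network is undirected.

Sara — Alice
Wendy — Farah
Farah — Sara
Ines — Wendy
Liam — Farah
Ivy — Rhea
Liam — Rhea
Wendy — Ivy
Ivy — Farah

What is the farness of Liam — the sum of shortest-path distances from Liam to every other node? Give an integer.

Distances from Liam: Alice:3, Farah:1, Ines:3, Ivy:2, Rhea:1, Sara:2, Wendy:2.
Sum = 3 + 1 + 3 + 2 + 1 + 2 + 2 = 14.

14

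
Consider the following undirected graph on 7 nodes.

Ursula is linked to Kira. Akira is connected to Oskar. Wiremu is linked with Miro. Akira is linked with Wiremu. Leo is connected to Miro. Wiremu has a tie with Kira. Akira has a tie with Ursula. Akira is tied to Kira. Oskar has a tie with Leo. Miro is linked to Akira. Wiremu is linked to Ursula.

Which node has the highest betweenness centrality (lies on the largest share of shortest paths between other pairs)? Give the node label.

Unnormalized betweenness of each node: Akira:35/6, Kira:0, Leo:1/2, Miro:17/6, Oskar:7/6, Ursula:0, Wiremu:5/3.
Akira has the largest value, 35/6, making it the main broker — the node through which the most shortest paths run.

Akira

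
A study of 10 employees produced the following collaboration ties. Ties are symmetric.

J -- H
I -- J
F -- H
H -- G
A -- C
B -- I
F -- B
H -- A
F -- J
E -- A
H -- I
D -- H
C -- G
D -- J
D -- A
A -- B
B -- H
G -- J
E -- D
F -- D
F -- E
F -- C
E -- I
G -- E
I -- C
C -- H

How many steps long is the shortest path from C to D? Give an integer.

One shortest route is C – H – D, which uses 2 edges, and C and D are not directly tied, so nothing shorter exists. So d(C,D) = 2.

2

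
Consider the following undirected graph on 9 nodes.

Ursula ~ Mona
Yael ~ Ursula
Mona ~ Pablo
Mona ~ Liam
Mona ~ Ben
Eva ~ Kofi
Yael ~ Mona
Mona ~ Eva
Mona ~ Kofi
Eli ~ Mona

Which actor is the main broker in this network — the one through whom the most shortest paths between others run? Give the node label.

Unnormalized betweenness of each node: Ben:0, Eli:0, Eva:0, Kofi:0, Liam:0, Mona:26, Pablo:0, Ursula:0, Yael:0.
Mona has the largest value, 26, making it the main broker — the node through which the most shortest paths run.

Mona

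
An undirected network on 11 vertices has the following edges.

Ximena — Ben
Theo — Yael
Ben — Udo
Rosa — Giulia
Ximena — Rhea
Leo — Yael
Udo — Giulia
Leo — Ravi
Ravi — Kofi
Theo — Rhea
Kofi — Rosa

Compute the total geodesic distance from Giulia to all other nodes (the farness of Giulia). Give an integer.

Distances from Giulia: Ben:2, Kofi:2, Leo:4, Ravi:3, Rhea:4, Rosa:1, Theo:5, Udo:1, Ximena:3, Yael:5.
Sum = 2 + 2 + 4 + 3 + 4 + 1 + 5 + 1 + 3 + 5 = 30.

30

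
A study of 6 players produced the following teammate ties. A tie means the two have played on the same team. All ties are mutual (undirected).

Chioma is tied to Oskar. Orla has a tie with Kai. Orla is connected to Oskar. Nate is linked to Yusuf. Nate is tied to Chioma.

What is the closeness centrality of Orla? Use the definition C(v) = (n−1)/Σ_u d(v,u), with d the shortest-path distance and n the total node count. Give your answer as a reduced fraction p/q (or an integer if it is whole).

Distances from Orla: Chioma:2, Kai:1, Nate:3, Oskar:1, Yusuf:4. Sum = 11.
n = 6, so closeness = 5/11.

5/11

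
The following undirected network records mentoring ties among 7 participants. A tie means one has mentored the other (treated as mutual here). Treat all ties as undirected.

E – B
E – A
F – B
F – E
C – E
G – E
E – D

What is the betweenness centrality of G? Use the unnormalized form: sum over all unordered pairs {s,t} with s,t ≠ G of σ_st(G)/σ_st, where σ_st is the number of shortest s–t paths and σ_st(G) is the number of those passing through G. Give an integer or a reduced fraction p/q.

No shortest path between any pair of other nodes passes through G.
Summing the contributions gives betweenness(G) = 0.

0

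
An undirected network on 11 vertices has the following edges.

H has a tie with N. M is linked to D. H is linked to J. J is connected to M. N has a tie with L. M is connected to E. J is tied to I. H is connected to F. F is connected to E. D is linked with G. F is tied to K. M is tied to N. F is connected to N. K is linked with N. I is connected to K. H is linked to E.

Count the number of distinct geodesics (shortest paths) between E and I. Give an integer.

3

The shortest distance is 3. The length-3 paths are: E–M–J–I; E–H–J–I; E–F–K–I.
That gives 3 distinct shortest paths.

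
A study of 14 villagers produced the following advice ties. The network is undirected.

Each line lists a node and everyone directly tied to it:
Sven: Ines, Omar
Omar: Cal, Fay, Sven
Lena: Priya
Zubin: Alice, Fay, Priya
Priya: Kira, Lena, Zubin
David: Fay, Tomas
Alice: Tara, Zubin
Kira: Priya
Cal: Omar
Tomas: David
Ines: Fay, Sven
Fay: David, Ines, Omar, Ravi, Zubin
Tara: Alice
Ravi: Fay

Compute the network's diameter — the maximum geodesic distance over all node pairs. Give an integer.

Eccentricity of each node (its greatest distance to any other): Alice:4, Cal:5, David:4, Fay:3, Ines:4, Kira:5, Lena:5, Omar:4, Priya:4, Ravi:4, Sven:5, Tara:5, Tomas:5, Zubin:3.
The maximum eccentricity is 5, realized for instance by the pair Sven–Kira via Sven – Omar – Fay – Zubin – Priya – Kira. So the diameter is 5.

5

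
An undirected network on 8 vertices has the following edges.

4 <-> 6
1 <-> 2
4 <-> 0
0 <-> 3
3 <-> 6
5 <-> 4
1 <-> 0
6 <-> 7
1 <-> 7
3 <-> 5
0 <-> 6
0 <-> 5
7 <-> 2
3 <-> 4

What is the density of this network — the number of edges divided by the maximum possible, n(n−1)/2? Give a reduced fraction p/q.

1/2

There are 14 edges and 8 nodes, so the maximum possible is C(8,2) = 28.
Density = 14/28 = 1/2.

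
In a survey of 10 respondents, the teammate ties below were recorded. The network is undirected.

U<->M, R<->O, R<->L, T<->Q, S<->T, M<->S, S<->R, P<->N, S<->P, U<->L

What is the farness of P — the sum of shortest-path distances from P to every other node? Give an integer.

20

Distances from P: L:3, M:2, N:1, O:3, Q:3, R:2, S:1, T:2, U:3.
Sum = 3 + 2 + 1 + 3 + 3 + 2 + 1 + 2 + 3 = 20.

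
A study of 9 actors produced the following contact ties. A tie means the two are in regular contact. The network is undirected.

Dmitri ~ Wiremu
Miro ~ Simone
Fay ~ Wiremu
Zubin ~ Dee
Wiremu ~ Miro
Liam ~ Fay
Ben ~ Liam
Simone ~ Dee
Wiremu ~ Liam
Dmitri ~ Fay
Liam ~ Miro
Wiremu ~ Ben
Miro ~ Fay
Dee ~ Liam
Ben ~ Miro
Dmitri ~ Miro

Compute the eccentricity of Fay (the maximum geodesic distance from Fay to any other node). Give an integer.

3

Distances from Fay: Ben:2, Dee:2, Dmitri:1, Liam:1, Miro:1, Simone:2, Wiremu:1, Zubin:3.
The largest is 3 (to Zubin), so the eccentricity of Fay is 3.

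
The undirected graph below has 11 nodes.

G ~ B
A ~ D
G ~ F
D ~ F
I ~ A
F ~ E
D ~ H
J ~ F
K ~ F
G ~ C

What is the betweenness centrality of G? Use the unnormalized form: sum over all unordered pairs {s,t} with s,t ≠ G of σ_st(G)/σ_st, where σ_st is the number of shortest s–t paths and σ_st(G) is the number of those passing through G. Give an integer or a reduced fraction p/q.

Pairs whose geodesics pass through G — K–C: 1; K–B: 1; A–C: 1; A–B: 1; C–E: 1; C–I: 1; C–F: 1; C–H: 1; C–D: 1; C–J: 1; C–B: 1; E–B: 1; I–B: 1; F–B: 1 … (+3 more pairs).
All other pairs contribute 0.
Summing the contributions gives betweenness(G) = 17.

17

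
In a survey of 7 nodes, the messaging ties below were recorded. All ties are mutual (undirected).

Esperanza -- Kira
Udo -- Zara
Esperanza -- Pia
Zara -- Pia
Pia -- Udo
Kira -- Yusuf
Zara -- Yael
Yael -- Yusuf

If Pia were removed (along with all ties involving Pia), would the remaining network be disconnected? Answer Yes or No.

No

Even without Pia, every remaining node can still reach every other (the residual graph is connected), so Pia is not a cut vertex.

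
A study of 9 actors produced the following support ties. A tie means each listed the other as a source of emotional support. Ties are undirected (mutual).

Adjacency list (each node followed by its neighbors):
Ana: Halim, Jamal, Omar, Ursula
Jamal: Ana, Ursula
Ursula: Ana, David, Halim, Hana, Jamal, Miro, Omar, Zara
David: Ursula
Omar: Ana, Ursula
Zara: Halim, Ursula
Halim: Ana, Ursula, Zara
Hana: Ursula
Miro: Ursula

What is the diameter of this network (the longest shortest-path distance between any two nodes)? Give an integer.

Eccentricity of each node (its greatest distance to any other): Ana:2, David:2, Halim:2, Hana:2, Jamal:2, Miro:2, Omar:2, Ursula:1, Zara:2.
The maximum eccentricity is 2, realized for instance by the pair David–Ana via David – Ursula – Ana. So the diameter is 2.

2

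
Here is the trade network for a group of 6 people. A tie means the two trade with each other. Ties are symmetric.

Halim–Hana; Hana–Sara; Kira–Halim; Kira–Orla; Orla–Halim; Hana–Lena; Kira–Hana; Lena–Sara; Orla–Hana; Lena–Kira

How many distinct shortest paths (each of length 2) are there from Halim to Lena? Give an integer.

2

The shortest distance is 2. The length-2 paths are: Halim–Kira–Lena; Halim–Hana–Lena.
That gives 2 distinct shortest paths.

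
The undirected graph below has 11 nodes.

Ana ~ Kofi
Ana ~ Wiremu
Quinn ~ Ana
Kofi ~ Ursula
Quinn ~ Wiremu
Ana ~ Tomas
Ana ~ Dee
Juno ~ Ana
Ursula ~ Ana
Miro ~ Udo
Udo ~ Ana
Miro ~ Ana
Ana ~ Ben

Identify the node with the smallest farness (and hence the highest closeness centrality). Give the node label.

Ana

Farness (sum of distances to all others) for each node — Ana:10, Ben:19, Dee:19, Juno:19, Kofi:18, Miro:18, Quinn:18, Tomas:19, Udo:18, Ursula:18, Wiremu:18.
The smallest farness is 10, for Ana, so Ana has the highest closeness.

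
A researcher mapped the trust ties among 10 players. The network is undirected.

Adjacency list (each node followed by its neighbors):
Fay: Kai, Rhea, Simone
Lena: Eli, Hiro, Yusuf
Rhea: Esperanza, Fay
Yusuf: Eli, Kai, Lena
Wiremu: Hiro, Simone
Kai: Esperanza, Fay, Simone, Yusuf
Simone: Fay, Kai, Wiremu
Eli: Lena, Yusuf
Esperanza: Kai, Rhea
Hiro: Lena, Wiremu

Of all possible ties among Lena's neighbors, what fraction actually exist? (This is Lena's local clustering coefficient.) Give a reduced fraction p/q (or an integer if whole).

1/3

Lena's neighbors: Eli, Hiro, and Yusuf (k = 3).
Possible neighbor pairs: C(3,2) = 3. Edges among them: Eli–Yusuf → e = 1.
Clustering(Lena) = 1/3.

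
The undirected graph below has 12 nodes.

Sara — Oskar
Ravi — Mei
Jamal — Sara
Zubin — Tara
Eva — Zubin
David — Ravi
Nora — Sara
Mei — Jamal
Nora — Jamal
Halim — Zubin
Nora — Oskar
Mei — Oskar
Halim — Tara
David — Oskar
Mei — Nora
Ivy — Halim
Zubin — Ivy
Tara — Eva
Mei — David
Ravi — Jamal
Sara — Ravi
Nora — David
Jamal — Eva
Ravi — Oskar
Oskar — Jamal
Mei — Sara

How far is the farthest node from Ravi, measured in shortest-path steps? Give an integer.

4

Distances from Ravi: David:1, Eva:2, Halim:4, Ivy:4, Jamal:1, Mei:1, Nora:2, Oskar:1, Sara:1, Tara:3, Zubin:3.
The largest is 4 (to Halim and Ivy), so the eccentricity of Ravi is 4.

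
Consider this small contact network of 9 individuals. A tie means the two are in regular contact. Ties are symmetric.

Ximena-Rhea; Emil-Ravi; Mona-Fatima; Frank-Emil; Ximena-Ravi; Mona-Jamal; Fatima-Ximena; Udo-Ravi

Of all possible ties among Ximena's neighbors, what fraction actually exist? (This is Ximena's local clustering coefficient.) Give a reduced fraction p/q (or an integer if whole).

0

Ximena's neighbors: Fatima, Ravi, and Rhea (k = 3).
Possible neighbor pairs: C(3,2) = 3. Edges among them: none → e = 0.
Clustering(Ximena) = 0/3 = 0.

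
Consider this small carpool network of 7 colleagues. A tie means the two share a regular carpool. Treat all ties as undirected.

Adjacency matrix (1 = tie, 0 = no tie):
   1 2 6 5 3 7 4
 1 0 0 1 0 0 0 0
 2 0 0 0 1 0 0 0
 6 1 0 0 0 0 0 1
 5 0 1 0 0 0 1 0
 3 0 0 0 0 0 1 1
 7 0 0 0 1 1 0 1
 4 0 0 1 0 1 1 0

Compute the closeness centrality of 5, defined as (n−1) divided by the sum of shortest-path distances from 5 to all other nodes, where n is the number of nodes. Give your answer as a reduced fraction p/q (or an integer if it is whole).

Distances from 5: 1:4, 2:1, 3:2, 4:2, 6:3, 7:1. Sum = 13.
n = 7, so closeness = 6/13.

6/13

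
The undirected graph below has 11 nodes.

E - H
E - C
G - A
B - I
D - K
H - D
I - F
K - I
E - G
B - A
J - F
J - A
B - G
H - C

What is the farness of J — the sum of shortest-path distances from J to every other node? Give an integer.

Distances from J: A:1, B:2, C:4, D:4, E:3, F:1, G:2, H:4, I:2, K:3.
Sum = 1 + 2 + 4 + 4 + 3 + 1 + 2 + 4 + 2 + 3 = 26.

26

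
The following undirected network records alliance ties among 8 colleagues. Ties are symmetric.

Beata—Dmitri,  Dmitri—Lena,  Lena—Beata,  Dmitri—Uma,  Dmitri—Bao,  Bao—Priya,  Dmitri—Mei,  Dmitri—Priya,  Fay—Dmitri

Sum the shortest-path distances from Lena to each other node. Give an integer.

Distances from Lena: Bao:2, Beata:1, Dmitri:1, Fay:2, Mei:2, Priya:2, Uma:2.
Sum = 2 + 1 + 1 + 2 + 2 + 2 + 2 = 12.

12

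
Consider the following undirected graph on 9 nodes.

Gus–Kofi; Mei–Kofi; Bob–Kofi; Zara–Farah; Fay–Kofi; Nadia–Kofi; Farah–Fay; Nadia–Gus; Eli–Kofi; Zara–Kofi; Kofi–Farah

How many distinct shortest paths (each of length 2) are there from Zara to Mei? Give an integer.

1

The shortest distance is 2, and the only length-2 path is Zara–Kofi–Mei. So there is exactly 1 shortest path.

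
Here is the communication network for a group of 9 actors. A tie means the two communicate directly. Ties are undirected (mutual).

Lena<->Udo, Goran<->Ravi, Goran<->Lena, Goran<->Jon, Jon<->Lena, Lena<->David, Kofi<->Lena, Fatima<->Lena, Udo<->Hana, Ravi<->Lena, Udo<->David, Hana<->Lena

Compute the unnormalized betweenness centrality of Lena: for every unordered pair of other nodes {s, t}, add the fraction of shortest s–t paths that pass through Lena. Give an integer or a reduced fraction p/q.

23

Pairs whose geodesics pass through Lena — Kofi–Ravi: 1; Kofi–David: 1; Kofi–Goran: 1; Kofi–Fatima: 1; Kofi–Hana: 1; Kofi–Jon: 1; Kofi–Udo: 1; Ravi–David: 1; Ravi–Fatima: 1; Ravi–Hana: 1; Ravi–Jon: 1/2; Ravi–Udo: 1; David–Goran: 1; David–Fatima: 1 … (+10 more pairs).
All other pairs contribute 0.
Summing the contributions gives betweenness(Lena) = 23.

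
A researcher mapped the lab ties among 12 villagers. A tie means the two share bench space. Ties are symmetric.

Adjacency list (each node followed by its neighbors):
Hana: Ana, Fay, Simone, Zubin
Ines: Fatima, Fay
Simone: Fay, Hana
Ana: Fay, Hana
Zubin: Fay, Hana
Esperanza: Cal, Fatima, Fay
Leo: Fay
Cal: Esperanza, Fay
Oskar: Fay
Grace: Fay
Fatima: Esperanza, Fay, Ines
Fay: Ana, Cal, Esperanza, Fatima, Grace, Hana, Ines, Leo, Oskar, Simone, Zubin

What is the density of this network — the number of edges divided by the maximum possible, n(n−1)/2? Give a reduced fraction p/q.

17/66

There are 17 edges and 12 nodes, so the maximum possible is C(12,2) = 66.
Density = 17/66.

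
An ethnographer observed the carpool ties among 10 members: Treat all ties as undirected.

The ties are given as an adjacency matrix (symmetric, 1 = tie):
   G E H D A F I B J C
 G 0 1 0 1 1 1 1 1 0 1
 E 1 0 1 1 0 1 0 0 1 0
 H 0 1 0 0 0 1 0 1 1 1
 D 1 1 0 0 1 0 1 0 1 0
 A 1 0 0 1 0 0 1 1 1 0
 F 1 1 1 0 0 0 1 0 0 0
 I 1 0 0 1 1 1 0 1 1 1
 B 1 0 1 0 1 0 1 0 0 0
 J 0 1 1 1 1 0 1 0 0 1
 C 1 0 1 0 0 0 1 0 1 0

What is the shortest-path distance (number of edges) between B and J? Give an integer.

2

One shortest route is B – H – J, which uses 2 edges, and B and J are not directly tied, so nothing shorter exists. So d(B,J) = 2.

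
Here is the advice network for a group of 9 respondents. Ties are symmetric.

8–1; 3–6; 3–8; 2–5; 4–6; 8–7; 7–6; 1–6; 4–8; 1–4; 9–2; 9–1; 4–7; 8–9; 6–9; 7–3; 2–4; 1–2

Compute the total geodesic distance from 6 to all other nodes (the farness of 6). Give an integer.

Distances from 6: 1:1, 2:2, 3:1, 4:1, 5:3, 7:1, 8:2, 9:1.
Sum = 1 + 2 + 1 + 1 + 3 + 1 + 2 + 1 = 12.

12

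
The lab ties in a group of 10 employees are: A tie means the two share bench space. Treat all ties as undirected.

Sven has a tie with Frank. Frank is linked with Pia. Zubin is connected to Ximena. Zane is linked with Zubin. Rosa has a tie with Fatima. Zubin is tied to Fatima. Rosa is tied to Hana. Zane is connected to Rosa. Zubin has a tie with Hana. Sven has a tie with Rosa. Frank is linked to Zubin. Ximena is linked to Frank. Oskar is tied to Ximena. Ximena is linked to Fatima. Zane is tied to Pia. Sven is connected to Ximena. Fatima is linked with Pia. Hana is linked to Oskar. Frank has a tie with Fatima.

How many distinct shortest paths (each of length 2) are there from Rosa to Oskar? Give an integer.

1

The shortest distance is 2, and the only length-2 path is Rosa–Hana–Oskar. So there is exactly 1 shortest path.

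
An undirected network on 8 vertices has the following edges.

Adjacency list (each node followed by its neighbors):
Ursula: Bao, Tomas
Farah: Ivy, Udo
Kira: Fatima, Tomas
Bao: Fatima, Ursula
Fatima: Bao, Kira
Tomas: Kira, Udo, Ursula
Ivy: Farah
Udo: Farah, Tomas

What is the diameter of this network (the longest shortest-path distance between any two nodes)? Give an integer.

5

Eccentricity of each node (its greatest distance to any other): Bao:5, Farah:4, Fatima:5, Ivy:5, Kira:4, Tomas:3, Udo:3, Ursula:4.
The maximum eccentricity is 5, realized for instance by the pair Fatima–Ivy via Fatima – Kira – Tomas – Udo – Farah – Ivy. So the diameter is 5.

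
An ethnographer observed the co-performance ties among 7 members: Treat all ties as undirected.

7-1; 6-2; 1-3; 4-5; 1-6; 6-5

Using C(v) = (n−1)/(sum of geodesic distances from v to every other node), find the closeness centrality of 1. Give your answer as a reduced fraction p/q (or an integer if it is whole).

Distances from 1: 2:2, 3:1, 4:3, 5:2, 6:1, 7:1. Sum = 10.
n = 7, so closeness = 6/10 = 3/5.

3/5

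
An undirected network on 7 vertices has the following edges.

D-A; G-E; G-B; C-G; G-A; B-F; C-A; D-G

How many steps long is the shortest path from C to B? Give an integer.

2

One shortest route is C – G – B, which uses 2 edges, and C and B are not directly tied, so nothing shorter exists. So d(C,B) = 2.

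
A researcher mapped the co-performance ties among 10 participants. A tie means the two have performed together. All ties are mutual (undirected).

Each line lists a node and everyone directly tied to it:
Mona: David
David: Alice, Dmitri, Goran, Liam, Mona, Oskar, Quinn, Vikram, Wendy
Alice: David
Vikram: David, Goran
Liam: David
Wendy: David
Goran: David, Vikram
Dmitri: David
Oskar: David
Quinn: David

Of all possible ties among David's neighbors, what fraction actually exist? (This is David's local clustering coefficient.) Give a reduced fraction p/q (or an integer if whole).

David's neighbors: Alice, Dmitri, Goran, Liam, Mona, Oskar, Quinn, Vikram, and Wendy (k = 9).
Possible neighbor pairs: C(9,2) = 36. Edges among them: Goran–Vikram → e = 1.
Clustering(David) = 1/36.

1/36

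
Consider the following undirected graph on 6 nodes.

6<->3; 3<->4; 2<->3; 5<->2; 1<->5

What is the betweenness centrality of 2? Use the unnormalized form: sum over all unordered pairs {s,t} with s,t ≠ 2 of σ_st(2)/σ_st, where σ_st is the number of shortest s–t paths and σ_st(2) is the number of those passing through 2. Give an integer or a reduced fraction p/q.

6

Pairs whose geodesics pass through 2 — 3–1: 1; 3–5: 1; 1–6: 1; 1–4: 1; 6–5: 1; 5–4: 1.
All other pairs contribute 0.
Summing the contributions gives betweenness(2) = 6.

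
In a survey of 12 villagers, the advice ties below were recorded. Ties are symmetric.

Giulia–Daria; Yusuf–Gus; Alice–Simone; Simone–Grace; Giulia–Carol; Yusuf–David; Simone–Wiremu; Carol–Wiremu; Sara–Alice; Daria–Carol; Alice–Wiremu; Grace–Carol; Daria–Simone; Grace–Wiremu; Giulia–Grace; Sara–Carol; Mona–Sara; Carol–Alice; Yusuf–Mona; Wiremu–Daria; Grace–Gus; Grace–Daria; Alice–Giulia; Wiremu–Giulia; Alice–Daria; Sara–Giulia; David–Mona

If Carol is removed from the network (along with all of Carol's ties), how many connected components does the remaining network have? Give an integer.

1

Carol's neighbors (Alice, Daria, Giulia, Grace, Sara, and Wiremu) remain reachable from one another through other ties, so the rest of the network stays in one piece.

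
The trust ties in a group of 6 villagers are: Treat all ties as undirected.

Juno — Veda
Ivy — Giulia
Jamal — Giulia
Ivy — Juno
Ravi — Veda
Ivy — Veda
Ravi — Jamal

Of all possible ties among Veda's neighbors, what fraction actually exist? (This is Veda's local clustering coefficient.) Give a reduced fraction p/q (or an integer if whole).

Veda's neighbors: Ivy, Juno, and Ravi (k = 3).
Possible neighbor pairs: C(3,2) = 3. Edges among them: Ivy–Juno → e = 1.
Clustering(Veda) = 1/3.

1/3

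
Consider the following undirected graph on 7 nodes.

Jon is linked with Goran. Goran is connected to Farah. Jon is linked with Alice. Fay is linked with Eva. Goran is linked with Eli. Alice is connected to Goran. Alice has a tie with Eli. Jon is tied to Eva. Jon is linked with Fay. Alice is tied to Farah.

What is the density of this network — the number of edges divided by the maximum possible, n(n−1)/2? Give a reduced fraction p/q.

There are 10 edges and 7 nodes, so the maximum possible is C(7,2) = 21.
Density = 10/21.

10/21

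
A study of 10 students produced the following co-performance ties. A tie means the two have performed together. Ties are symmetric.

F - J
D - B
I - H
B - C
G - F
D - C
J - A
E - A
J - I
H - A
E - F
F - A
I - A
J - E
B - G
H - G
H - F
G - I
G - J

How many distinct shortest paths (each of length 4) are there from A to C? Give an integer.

4

The shortest distance is 4. The length-4 paths are: A–J–G–B–C; A–F–G–B–C; A–I–G–B–C; A–H–G–B–C.
That gives 4 distinct shortest paths.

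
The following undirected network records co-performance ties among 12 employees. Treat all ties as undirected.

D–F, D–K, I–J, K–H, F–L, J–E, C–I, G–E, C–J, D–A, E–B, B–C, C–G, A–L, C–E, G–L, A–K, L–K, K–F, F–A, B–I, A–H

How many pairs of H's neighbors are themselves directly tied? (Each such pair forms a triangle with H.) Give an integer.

1

H's neighbors: A and K.
Neighbor pairs that are themselves tied: H–A–K. Each forms one triangle with H, for 1 in total.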